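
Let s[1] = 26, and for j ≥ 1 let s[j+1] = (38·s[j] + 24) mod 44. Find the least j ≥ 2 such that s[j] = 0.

Listing terms: s[1] = 26, s[2] = 0, s[3] = 24, s[4] = 12, s[5] = 40, s[6] = 4, s[7] = 0.
Since s[7] = s[2] = 0, the sequence is eventually periodic: after a pre-period of length 1 it cycles with period 5.
The value 0 first appears (with j ≥ 2) at s[2].

2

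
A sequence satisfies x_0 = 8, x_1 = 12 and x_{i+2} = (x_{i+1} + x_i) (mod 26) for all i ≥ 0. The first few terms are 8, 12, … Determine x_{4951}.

We have x_0 = 8; x_1 = 12; x_2 = 20; x_3 = 6; x_4 = 0; x_5 = 6; x_6 = 6; x_7 = 12; x_8 = 18; x_9 = 4; x_{10} = 22; x_{11} = 0; x_{12} = 22; x_{13} = 22; x_{14} = 18; x_{15} = 14; x_{16} = 6; x_{17} = 20; x_{18} = 0; x_{19} = 20; x_{20} = 20; x_{21} = 14; x_{22} = 8; x_{23} = 22; x_{24} = 4; x_{25} = 0; x_{26} = 4; x_{27} = 4; x_{28} = 8; x_{29} = 12.
Since (x_{28}, x_{29}) = (x_0, x_1) = (8, 12) (two consecutive terms determine the rest), the sequence is periodic with period 28.
(4951 - 0) mod 28 = 23, so x_{4951} = x_{23} = 22.

22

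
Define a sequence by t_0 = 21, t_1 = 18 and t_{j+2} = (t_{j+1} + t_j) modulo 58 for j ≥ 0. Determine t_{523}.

8

Computing terms: t_0 = 21,  t_1 = 18,  t_2 = 39,  t_3 = 57,  t_4 = 38,  t_5 = 37,  t_6 = 17,  t_7 = 54,  t_8 = 13,  t_9 = 9,  t_{10} = 22,  t_{11} = 31,  t_{12} = 53,  t_{13} = 26,  t_{14} = 21,  t_{15} = 47,  t_{16} = 10,  t_{17} = 57,  t_{18} = 9,  t_{19} = 8,  t_{20} = 17,  t_{21} = 25,  t_{22} = 42,  t_{23} = 9,  t_{24} = 51,  t_{25} = 2,  t_{26} = 53,  t_{27} = 55,  t_{28} = 50,  t_{29} = 47,  t_{30} = 39,  t_{31} = 28,  t_{32} = 9,  t_{33} = 37,  t_{34} = 46,  t_{35} = 25,  t_{36} = 13,  t_{37} = 38,  t_{38} = 51,  t_{39} = 31,  t_{40} = 24,  t_{41} = 55,  t_{42} = 21,  t_{43} = 18.
Since (t_{42}, t_{43}) = (t_0, t_1) = (21, 18) (two consecutive terms determine the rest), the sequence is periodic with period 42.
(523 - 0) mod 42 = 19, so t_{523} = t_{19} = 8.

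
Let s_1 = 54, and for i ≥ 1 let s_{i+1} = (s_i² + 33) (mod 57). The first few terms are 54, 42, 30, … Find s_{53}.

s_1 = 54, s_2 = 42, s_3 = 30, s_4 = 21, s_5 = 18, s_6 = 15, s_7 = 30.
Since s_7 = s_3 = 30, the sequence is eventually periodic: after a pre-period of length 2 it cycles with period 4.
For i ≥ 3, s_i depends only on (i - 3) mod 4. (53 - 3) mod 4 = 2, so s_{53} = s_5 = 18.

18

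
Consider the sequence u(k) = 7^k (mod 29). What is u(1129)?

We have u(1) = 7, u(2) = 20, u(3) = 24, u(4) = 23, u(5) = 16, u(6) = 25, u(7) = 1, u(8) = 7.
The sequence repeats with period 7.
(1129 - 1) mod 7 = 1, so u(1129) = u(2) = 20.

20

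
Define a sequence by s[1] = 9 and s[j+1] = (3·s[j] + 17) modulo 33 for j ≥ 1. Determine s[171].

20

Computing terms: s[1] = 9; s[2] = 11; s[3] = 17; s[4] = 2; s[5] = 23; s[6] = 20; s[7] = 11.
Since s[7] = s[2] = 11, the sequence is eventually periodic: after a pre-period of length 1 it cycles with period 5.
For j ≥ 2, s[j] depends only on (j - 2) mod 5. (171 - 2) mod 5 = 4, so s[171] = s[6] = 20.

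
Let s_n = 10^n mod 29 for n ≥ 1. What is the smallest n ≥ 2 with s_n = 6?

10

Listing terms: s_1 = 10, s_2 = 13, s_3 = 14, s_4 = 24, s_5 = 8, s_6 = 22, s_7 = 17, s_8 = 25, s_9 = 18, s_{10} = 6, s_{11} = 2, s_{12} = 20, s_{13} = 26, s_{14} = 28, s_{15} = 19, s_{16} = 16, s_{17} = 15, s_{18} = 5, s_{19} = 21, s_{20} = 7, s_{21} = 12, s_{22} = 4, s_{23} = 11, s_{24} = 23, s_{25} = 27, s_{26} = 9, s_{27} = 3, s_{28} = 1, s_{29} = 10.
The sequence repeats with period 28.
The value 6 first appears (with n ≥ 2) at s_{10}.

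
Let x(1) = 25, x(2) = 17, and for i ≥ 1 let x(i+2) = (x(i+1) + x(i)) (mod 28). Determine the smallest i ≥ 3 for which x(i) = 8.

24

We have x(1) = 25,  x(2) = 17,  x(3) = 14,  x(4) = 3,  x(5) = 17,  x(6) = 20,  x(7) = 9,  x(8) = 1,  x(9) = 10,  x(10) = 11,  x(11) = 21,  x(12) = 4,  x(13) = 25,  x(14) = 1,  x(15) = 26,  x(16) = 27,  x(17) = 25,  x(18) = 24,  x(19) = 21,  x(20) = 17,  x(21) = 10,  x(22) = 27,  x(23) = 9,  x(24) = 8,  x(25) = 17,  x(26) = 25,  x(27) = 14,  x(28) = 11,  x(29) = 25,  x(30) = 8,  x(31) = 5,  x(32) = 13,  x(33) = 18,  x(34) = 3,  x(35) = 21,  x(36) = 24,  x(37) = 17,  x(38) = 13,  x(39) = 2,  x(40) = 15,  x(41) = 17,  x(42) = 4,  x(43) = 21,  x(44) = 25,  x(45) = 18,  x(46) = 15,  x(47) = 5,  x(48) = 20,  x(49) = 25,  x(50) = 17.
The sequence repeats with period 48.
The value 8 first appears (with i ≥ 3) at x(24).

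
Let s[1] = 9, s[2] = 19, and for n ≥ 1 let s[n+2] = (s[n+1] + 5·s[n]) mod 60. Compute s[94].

s[1] = 9; s[2] = 19; s[3] = 4; s[4] = 39; s[5] = 59; s[6] = 14; s[7] = 9; s[8] = 19.
Since (s[7], s[8]) = (s[1], s[2]) = (9, 19) (two consecutive terms determine the rest), the sequence is periodic with period 6.
(94 - 1) mod 6 = 3, so s[94] = s[4] = 39.

39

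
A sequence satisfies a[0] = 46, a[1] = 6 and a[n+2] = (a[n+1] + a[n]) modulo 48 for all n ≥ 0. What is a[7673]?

We have a[0] = 46,  a[1] = 6,  a[2] = 4,  a[3] = 10,  a[4] = 14,  a[5] = 24,  a[6] = 38,  a[7] = 14,  a[8] = 4,  a[9] = 18,  a[10] = 22,  a[11] = 40,  a[12] = 14,  a[13] = 6,  a[14] = 20,  a[15] = 26,  a[16] = 46,  a[17] = 24,  a[18] = 22,  a[19] = 46,  a[20] = 20,  a[21] = 18,  a[22] = 38,  a[23] = 8,  a[24] = 46,  a[25] = 6.
The sequence repeats with period 24.
(7673 - 0) mod 24 = 17, so a[7673] = a[17] = 24.

24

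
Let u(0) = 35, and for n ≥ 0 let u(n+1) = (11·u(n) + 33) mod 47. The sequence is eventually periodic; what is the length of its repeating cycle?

Computing terms: u(0) = 35, u(1) = 42, u(2) = 25, u(3) = 26, u(4) = 37, u(5) = 17, u(6) = 32, u(7) = 9, u(8) = 38, u(9) = 28, u(10) = 12, u(11) = 24, u(12) = 15, u(13) = 10, u(14) = 2, u(15) = 8, u(16) = 27, u(17) = 1, u(18) = 44, u(19) = 0, u(20) = 33, u(21) = 20, u(22) = 18, u(23) = 43, u(24) = 36, u(25) = 6, u(26) = 5, u(27) = 41, u(28) = 14, u(29) = 46, u(30) = 22, u(31) = 40, u(32) = 3, u(33) = 19, u(34) = 7, u(35) = 16, u(36) = 21, u(37) = 29, u(38) = 23, u(39) = 4, u(40) = 30, u(41) = 34, u(42) = 31, u(43) = 45, u(44) = 11, u(45) = 13, u(46) = 35.
Since u(46) = u(0) = 35, the sequence is periodic with period 46.

46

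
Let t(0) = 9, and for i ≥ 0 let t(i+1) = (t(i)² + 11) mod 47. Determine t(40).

14

We have t(0) = 9,  t(1) = 45,  t(2) = 15,  t(3) = 1,  t(4) = 12,  t(5) = 14,  t(6) = 19,  t(7) = 43,  t(8) = 27,  t(9) = 35,  t(10) = 14.
Since t(10) = t(5) = 14, the sequence is eventually periodic: after a pre-period of length 5 it cycles with period 5.
For i ≥ 5, t(i) depends only on (i - 5) mod 5. (40 - 5) mod 5 = 0, so t(40) = t(5) = 14.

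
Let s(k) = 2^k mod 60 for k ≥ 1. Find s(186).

Listing terms: s(1) = 2; s(2) = 4; s(3) = 8; s(4) = 16; s(5) = 32; s(6) = 4.
Since s(6) = s(2) = 4, the sequence is eventually periodic: after a pre-period of length 1 it cycles with period 4.
For k ≥ 2, s(k) depends only on (k - 2) mod 4. (186 - 2) mod 4 = 0, so s(186) = s(2) = 4.

4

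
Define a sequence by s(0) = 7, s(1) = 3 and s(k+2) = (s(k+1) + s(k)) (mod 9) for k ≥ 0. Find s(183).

Computing terms: s(0) = 7, s(1) = 3, s(2) = 1, s(3) = 4, s(4) = 5, s(5) = 0, s(6) = 5, s(7) = 5, s(8) = 1, s(9) = 6, s(10) = 7, s(11) = 4, s(12) = 2, s(13) = 6, s(14) = 8, s(15) = 5, s(16) = 4, s(17) = 0, s(18) = 4, s(19) = 4, s(20) = 8, s(21) = 3, s(22) = 2, s(23) = 5, s(24) = 7, s(25) = 3.
Since (s(24), s(25)) = (s(0), s(1)) = (7, 3) (two consecutive terms determine the rest), the sequence is periodic with period 24.
So s(183) = s(0 + ((183-0) mod 24)) = s(15) = 5.

5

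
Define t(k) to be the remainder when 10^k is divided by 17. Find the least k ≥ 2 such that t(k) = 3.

Listing terms: t(1) = 10, t(2) = 15, t(3) = 14, t(4) = 4, t(5) = 6, t(6) = 9, t(7) = 5, t(8) = 16, t(9) = 7, t(10) = 2, t(11) = 3, t(12) = 13, t(13) = 11, t(14) = 8, t(15) = 12, t(16) = 1, t(17) = 10.
The sequence repeats with period 16.
The value 3 first appears (with k ≥ 2) at t(11).

11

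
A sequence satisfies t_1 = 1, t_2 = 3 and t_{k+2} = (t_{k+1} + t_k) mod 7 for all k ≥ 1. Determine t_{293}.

We have t_1 = 1, t_2 = 3, t_3 = 4, t_4 = 0, t_5 = 4, t_6 = 4, t_7 = 1, t_8 = 5, t_9 = 6, t_{10} = 4, t_{11} = 3, t_{12} = 0, t_{13} = 3, t_{14} = 3, t_{15} = 6, t_{16} = 2, t_{17} = 1, t_{18} = 3.
The sequence repeats with period 16.
So t_{293} = t_{1 + ((293-1) mod 16)} = t_5 = 4.

4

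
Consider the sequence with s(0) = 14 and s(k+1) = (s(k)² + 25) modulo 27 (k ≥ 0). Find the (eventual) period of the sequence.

Listing terms: s(0) = 14,  s(1) = 5,  s(2) = 23,  s(3) = 14.
Since s(3) = s(0) = 14, the sequence is periodic with period 3.

3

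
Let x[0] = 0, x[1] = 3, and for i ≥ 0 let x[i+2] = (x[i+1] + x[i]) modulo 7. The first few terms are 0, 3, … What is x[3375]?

3

Computing terms: x[0] = 0, x[1] = 3, x[2] = 3, x[3] = 6, x[4] = 2, x[5] = 1, x[6] = 3, x[7] = 4, x[8] = 0, x[9] = 4, x[10] = 4, x[11] = 1, x[12] = 5, x[13] = 6, x[14] = 4, x[15] = 3, x[16] = 0, x[17] = 3.
Since (x[16], x[17]) = (x[0], x[1]) = (0, 3) (two consecutive terms determine the rest), the sequence is periodic with period 16.
(3375 - 0) mod 16 = 15, so x[3375] = x[15] = 3.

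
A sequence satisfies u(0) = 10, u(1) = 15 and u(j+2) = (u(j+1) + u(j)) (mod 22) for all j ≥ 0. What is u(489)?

16

Computing terms: u(0) = 10; u(1) = 15; u(2) = 3; u(3) = 18; u(4) = 21; u(5) = 17; u(6) = 16; u(7) = 11; u(8) = 5; u(9) = 16; u(10) = 21; u(11) = 15; u(12) = 14; u(13) = 7; u(14) = 21; u(15) = 6; u(16) = 5; u(17) = 11; u(18) = 16; u(19) = 5; u(20) = 21; u(21) = 4; u(22) = 3; u(23) = 7; u(24) = 10; u(25) = 17; u(26) = 5; u(27) = 0; u(28) = 5; u(29) = 5; u(30) = 10; u(31) = 15.
The sequence repeats with period 30.
(489 - 0) mod 30 = 9, so u(489) = u(9) = 16.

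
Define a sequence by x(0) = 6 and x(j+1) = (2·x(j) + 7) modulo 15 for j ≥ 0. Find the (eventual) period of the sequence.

4

x(0) = 6; x(1) = 4; x(2) = 0; x(3) = 7; x(4) = 6.
Since x(4) = x(0) = 6, the sequence is periodic with period 4.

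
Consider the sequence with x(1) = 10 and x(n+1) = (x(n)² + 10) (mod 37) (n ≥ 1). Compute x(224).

20

x(1) = 10, x(2) = 36, x(3) = 11, x(4) = 20, x(5) = 3, x(6) = 19, x(7) = 1, x(8) = 11.
Since x(8) = x(3) = 11, the sequence is eventually periodic: after a pre-period of length 2 it cycles with period 5.
For n ≥ 3, x(n) depends only on (n - 3) mod 5. (224 - 3) mod 5 = 1, so x(224) = x(4) = 20.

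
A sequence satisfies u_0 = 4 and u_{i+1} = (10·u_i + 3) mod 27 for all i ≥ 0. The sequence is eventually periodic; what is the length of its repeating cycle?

We have u_0 = 4; u_1 = 16; u_2 = 1; u_3 = 13; u_4 = 25; u_5 = 10; u_6 = 22; u_7 = 7; u_8 = 19; u_9 = 4.
Since u_9 = u_0 = 4, the sequence is periodic with period 9.

9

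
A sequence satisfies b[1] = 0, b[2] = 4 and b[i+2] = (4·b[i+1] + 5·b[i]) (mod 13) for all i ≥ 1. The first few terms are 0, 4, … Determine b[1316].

b[1] = 0,  b[2] = 4,  b[3] = 3,  b[4] = 6,  b[5] = 0,  b[6] = 4.
The sequence repeats with period 4.
So b[1316] = b[1 + ((1316-1) mod 4)] = b[4] = 6.

6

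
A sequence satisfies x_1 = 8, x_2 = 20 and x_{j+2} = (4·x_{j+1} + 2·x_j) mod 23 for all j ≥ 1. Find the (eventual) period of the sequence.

22

Computing terms: x_1 = 8; x_2 = 20; x_3 = 4; x_4 = 10; x_5 = 2; x_6 = 5; x_7 = 1; x_8 = 14; x_9 = 12; x_{10} = 7; x_{11} = 6; x_{12} = 15; x_{13} = 3; x_{14} = 19; x_{15} = 13; x_{16} = 21; x_{17} = 18; x_{18} = 22; x_{19} = 9; x_{20} = 11; x_{21} = 16; x_{22} = 17; x_{23} = 8; x_{24} = 20.
The sequence repeats with period 22.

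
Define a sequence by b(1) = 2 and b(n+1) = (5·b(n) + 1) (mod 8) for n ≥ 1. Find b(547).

0

b(1) = 2; b(2) = 3; b(3) = 0; b(4) = 1; b(5) = 6; b(6) = 7; b(7) = 4; b(8) = 5; b(9) = 2.
Since b(9) = b(1) = 2, the sequence is periodic with period 8.
(547 - 1) mod 8 = 2, so b(547) = b(3) = 0.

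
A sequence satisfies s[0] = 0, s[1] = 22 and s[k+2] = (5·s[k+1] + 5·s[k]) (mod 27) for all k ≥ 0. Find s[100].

Computing terms: s[0] = 0, s[1] = 22, s[2] = 2, s[3] = 12, s[4] = 16, s[5] = 5, s[6] = 24, s[7] = 10, s[8] = 8, s[9] = 9, s[10] = 4, s[11] = 11, s[12] = 21, s[13] = 25, s[14] = 14, s[15] = 6, s[16] = 19, s[17] = 17, s[18] = 18, s[19] = 13, s[20] = 20, s[21] = 3, s[22] = 7, s[23] = 23, s[24] = 15, s[25] = 1, s[26] = 26, s[27] = 0, s[28] = 22.
The sequence repeats with period 27.
So s[100] = s[0 + ((100-0) mod 27)] = s[19] = 13.

13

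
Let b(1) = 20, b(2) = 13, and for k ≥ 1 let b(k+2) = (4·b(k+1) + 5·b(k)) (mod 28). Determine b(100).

1

b(1) = 20,  b(2) = 13,  b(3) = 12,  b(4) = 1,  b(5) = 8,  b(6) = 9,  b(7) = 20,  b(8) = 13.
Since (b(7), b(8)) = (b(1), b(2)) = (20, 13) (two consecutive terms determine the rest), the sequence is periodic with period 6.
(100 - 1) mod 6 = 3, so b(100) = b(4) = 1.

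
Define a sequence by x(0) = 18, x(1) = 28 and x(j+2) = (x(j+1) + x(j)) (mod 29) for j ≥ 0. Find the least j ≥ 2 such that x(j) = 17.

Listing terms: x(0) = 18, x(1) = 28, x(2) = 17, x(3) = 16, x(4) = 4, x(5) = 20, x(6) = 24, x(7) = 15, x(8) = 10, x(9) = 25, x(10) = 6, x(11) = 2, x(12) = 8, x(13) = 10, x(14) = 18, x(15) = 28.
The sequence repeats with period 14.
The value 17 first appears (with j ≥ 2) at x(2).

2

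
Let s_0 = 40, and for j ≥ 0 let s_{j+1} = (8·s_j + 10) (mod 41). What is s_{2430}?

Listing terms: s_0 = 40, s_1 = 2, s_2 = 26, s_3 = 13, s_4 = 32, s_5 = 20, s_6 = 6, s_7 = 17, s_8 = 23, s_9 = 30, s_{10} = 4, s_{11} = 1, s_{12} = 18, s_{13} = 31, s_{14} = 12, s_{15} = 24, s_{16} = 38, s_{17} = 27, s_{18} = 21, s_{19} = 14, s_{20} = 40.
The sequence repeats with period 20.
So s_{2430} = s_{0 + ((2430-0) mod 20)} = s_{10} = 4.

4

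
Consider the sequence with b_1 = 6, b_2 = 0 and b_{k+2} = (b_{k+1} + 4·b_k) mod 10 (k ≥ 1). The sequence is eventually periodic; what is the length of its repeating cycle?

6

We have b_1 = 6,  b_2 = 0,  b_3 = 4,  b_4 = 4,  b_5 = 0,  b_6 = 6,  b_7 = 6,  b_8 = 0.
Since (b_7, b_8) = (b_1, b_2) = (6, 0) (two consecutive terms determine the rest), the sequence is periodic with period 6.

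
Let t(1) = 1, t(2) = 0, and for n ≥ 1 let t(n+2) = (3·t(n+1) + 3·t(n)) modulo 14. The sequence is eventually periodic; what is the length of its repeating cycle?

42

t(1) = 1,  t(2) = 0,  t(3) = 3,  t(4) = 9,  t(5) = 8,  t(6) = 9,  t(7) = 9,  t(8) = 12,  t(9) = 7,  t(10) = 1,  t(11) = 10,  t(12) = 5,  t(13) = 3,  t(14) = 10,  t(15) = 11,  t(16) = 7,  t(17) = 12,  t(18) = 1,  t(19) = 11,  t(20) = 8,  t(21) = 1,  t(22) = 13,  t(23) = 0,  t(24) = 11,  t(25) = 5,  t(26) = 6,  t(27) = 5,  t(28) = 5,  t(29) = 2,  t(30) = 7,  t(31) = 13,  t(32) = 4,  t(33) = 9,  t(34) = 11,  t(35) = 4,  t(36) = 3,  t(37) = 7,  t(38) = 2,  t(39) = 13,  t(40) = 3,  t(41) = 6,  t(42) = 13,  t(43) = 1,  t(44) = 0.
Since (t(43), t(44)) = (t(1), t(2)) = (1, 0) (two consecutive terms determine the rest), the sequence is periodic with period 42.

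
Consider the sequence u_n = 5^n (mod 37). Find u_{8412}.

Computing terms: u_1 = 5; u_2 = 25; u_3 = 14; u_4 = 33; u_5 = 17; u_6 = 11; u_7 = 18; u_8 = 16; u_9 = 6; u_{10} = 30; u_{11} = 2; u_{12} = 10; u_{13} = 13; u_{14} = 28; u_{15} = 29; u_{16} = 34; u_{17} = 22; u_{18} = 36; u_{19} = 32; u_{20} = 12; u_{21} = 23; u_{22} = 4; u_{23} = 20; u_{24} = 26; u_{25} = 19; u_{26} = 21; u_{27} = 31; u_{28} = 7; u_{29} = 35; u_{30} = 27; u_{31} = 24; u_{32} = 9; u_{33} = 8; u_{34} = 3; u_{35} = 15; u_{36} = 1; u_{37} = 5.
The sequence repeats with period 36.
(8412 - 1) mod 36 = 23, so u_{8412} = u_{24} = 26.

26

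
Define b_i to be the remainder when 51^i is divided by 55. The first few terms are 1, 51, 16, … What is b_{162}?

We have b_0 = 1,  b_1 = 51,  b_2 = 16,  b_3 = 46,  b_4 = 36,  b_5 = 21,  b_6 = 26,  b_7 = 6,  b_8 = 31,  b_9 = 41,  b_{10} = 1.
Since b_{10} = b_0 = 1, the sequence is periodic with period 10.
So b_{162} = b_{0 + ((162-0) mod 10)} = b_2 = 16.

16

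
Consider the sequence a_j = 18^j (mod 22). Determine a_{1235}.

Listing terms: a_0 = 1,  a_1 = 18,  a_2 = 16,  a_3 = 2,  a_4 = 14,  a_5 = 10,  a_6 = 4,  a_7 = 6,  a_8 = 20,  a_9 = 8,  a_{10} = 12,  a_{11} = 18.
Since a_{11} = a_1 = 18, the sequence is eventually periodic: after a pre-period of length 1 it cycles with period 10.
For j ≥ 1, a_j depends only on (j - 1) mod 10. (1235 - 1) mod 10 = 4, so a_{1235} = a_5 = 10.

10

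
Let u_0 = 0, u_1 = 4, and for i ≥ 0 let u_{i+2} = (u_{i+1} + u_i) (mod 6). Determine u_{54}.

Computing terms: u_0 = 0,  u_1 = 4,  u_2 = 4,  u_3 = 2,  u_4 = 0,  u_5 = 2,  u_6 = 2,  u_7 = 4,  u_8 = 0,  u_9 = 4.
The sequence repeats with period 8.
(54 - 0) mod 8 = 6, so u_{54} = u_6 = 2.

2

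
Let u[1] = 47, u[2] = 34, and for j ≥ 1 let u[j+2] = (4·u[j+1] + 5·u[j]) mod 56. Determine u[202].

2

We have u[1] = 47, u[2] = 34, u[3] = 35, u[4] = 30, u[5] = 15, u[6] = 42, u[7] = 19, u[8] = 6, u[9] = 7, u[10] = 2, u[11] = 43, u[12] = 14, u[13] = 47, u[14] = 34.
The sequence repeats with period 12.
So u[202] = u[1 + ((202-1) mod 12)] = u[10] = 2.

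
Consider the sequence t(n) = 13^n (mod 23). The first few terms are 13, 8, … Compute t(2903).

We have t(1) = 13,  t(2) = 8,  t(3) = 12,  t(4) = 18,  t(5) = 4,  t(6) = 6,  t(7) = 9,  t(8) = 2,  t(9) = 3,  t(10) = 16,  t(11) = 1,  t(12) = 13.
The sequence repeats with period 11.
So t(2903) = t(1 + ((2903-1) mod 11)) = t(10) = 16.

16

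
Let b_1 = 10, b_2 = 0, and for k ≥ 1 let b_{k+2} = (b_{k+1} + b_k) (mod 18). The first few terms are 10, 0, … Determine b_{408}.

Listing terms: b_1 = 10,  b_2 = 0,  b_3 = 10,  b_4 = 10,  b_5 = 2,  b_6 = 12,  b_7 = 14,  b_8 = 8,  b_9 = 4,  b_{10} = 12,  b_{11} = 16,  b_{12} = 10,  b_{13} = 8,  b_{14} = 0,  b_{15} = 8,  b_{16} = 8,  b_{17} = 16,  b_{18} = 6,  b_{19} = 4,  b_{20} = 10,  b_{21} = 14,  b_{22} = 6,  b_{23} = 2,  b_{24} = 8,  b_{25} = 10,  b_{26} = 0.
Since (b_{25}, b_{26}) = (b_1, b_2) = (10, 0) (two consecutive terms determine the rest), the sequence is periodic with period 24.
So b_{408} = b_{1 + ((408-1) mod 24)} = b_{24} = 8.

8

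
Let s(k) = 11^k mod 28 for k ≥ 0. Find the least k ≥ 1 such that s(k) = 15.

3

s(0) = 1; s(1) = 11; s(2) = 9; s(3) = 15; s(4) = 25; s(5) = 23; s(6) = 1.
The sequence repeats with period 6.
The value 15 first appears (with k ≥ 1) at s(3).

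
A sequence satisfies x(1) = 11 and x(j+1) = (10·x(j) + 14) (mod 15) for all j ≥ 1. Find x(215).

4

x(1) = 11, x(2) = 4, x(3) = 9, x(4) = 14, x(5) = 4.
Since x(5) = x(2) = 4, the sequence is eventually periodic: after a pre-period of length 1 it cycles with period 3.
For j ≥ 2, x(j) depends only on (j - 2) mod 3. (215 - 2) mod 3 = 0, so x(215) = x(2) = 4.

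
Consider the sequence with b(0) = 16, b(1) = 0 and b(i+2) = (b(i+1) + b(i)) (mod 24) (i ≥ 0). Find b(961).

Computing terms: b(0) = 16, b(1) = 0, b(2) = 16, b(3) = 16, b(4) = 8, b(5) = 0, b(6) = 8, b(7) = 8, b(8) = 16, b(9) = 0.
Since (b(8), b(9)) = (b(0), b(1)) = (16, 0) (two consecutive terms determine the rest), the sequence is periodic with period 8.
(961 - 0) mod 8 = 1, so b(961) = b(1) = 0.

0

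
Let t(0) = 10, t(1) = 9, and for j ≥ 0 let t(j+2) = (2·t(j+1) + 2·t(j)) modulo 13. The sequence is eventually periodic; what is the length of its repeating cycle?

t(0) = 10,  t(1) = 9,  t(2) = 12,  t(3) = 3,  t(4) = 4,  t(5) = 1,  t(6) = 10,  t(7) = 9.
Since (t(6), t(7)) = (t(0), t(1)) = (10, 9) (two consecutive terms determine the rest), the sequence is periodic with period 6.

6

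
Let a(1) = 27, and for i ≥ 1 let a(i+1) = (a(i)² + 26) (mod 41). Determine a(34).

10

Listing terms: a(1) = 27, a(2) = 17, a(3) = 28, a(4) = 31, a(5) = 3, a(6) = 35, a(7) = 21, a(8) = 16, a(9) = 36, a(10) = 10, a(11) = 3.
Since a(11) = a(5) = 3, the sequence is eventually periodic: after a pre-period of length 4 it cycles with period 6.
For i ≥ 5, a(i) depends only on (i - 5) mod 6. (34 - 5) mod 6 = 5, so a(34) = a(10) = 10.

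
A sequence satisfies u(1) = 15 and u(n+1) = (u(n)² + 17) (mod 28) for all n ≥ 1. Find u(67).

u(1) = 15,  u(2) = 18,  u(3) = 5,  u(4) = 14,  u(5) = 17,  u(6) = 26,  u(7) = 21,  u(8) = 10,  u(9) = 5.
Since u(9) = u(3) = 5, the sequence is eventually periodic: after a pre-period of length 2 it cycles with period 6.
For n ≥ 3, u(n) depends only on (n - 3) mod 6. (67 - 3) mod 6 = 4, so u(67) = u(7) = 21.

21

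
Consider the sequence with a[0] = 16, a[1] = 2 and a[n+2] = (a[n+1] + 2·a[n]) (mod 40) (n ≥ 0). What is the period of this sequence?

We have a[0] = 16; a[1] = 2; a[2] = 34; a[3] = 38; a[4] = 26; a[5] = 22; a[6] = 34; a[7] = 38.
Since (a[6], a[7]) = (a[2], a[3]) = (34, 38) (two consecutive terms determine the rest), the sequence is eventually periodic: after a pre-period of length 2 it cycles with period 4.

4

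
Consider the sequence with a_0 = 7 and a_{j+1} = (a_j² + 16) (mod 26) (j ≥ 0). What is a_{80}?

a_0 = 7; a_1 = 13; a_2 = 3; a_3 = 25; a_4 = 17; a_5 = 19; a_6 = 13.
Since a_6 = a_1 = 13, the sequence is eventually periodic: after a pre-period of length 1 it cycles with period 5.
For j ≥ 1, a_j depends only on (j - 1) mod 5. (80 - 1) mod 5 = 4, so a_{80} = a_5 = 19.

19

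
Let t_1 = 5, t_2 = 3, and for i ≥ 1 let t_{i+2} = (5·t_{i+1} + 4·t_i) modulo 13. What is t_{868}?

3

We have t_1 = 5, t_2 = 3, t_3 = 9, t_4 = 5, t_5 = 9, t_6 = 0, t_7 = 10, t_8 = 11, t_9 = 4, t_{10} = 12, t_{11} = 11, t_{12} = 12, t_{13} = 0, t_{14} = 9, t_{15} = 6, t_{16} = 1, t_{17} = 3, t_{18} = 6, t_{19} = 3, t_{20} = 0, t_{21} = 12, t_{22} = 8, t_{23} = 10, t_{24} = 4, t_{25} = 8, t_{26} = 4, t_{27} = 0, t_{28} = 3, t_{29} = 2, t_{30} = 9, t_{31} = 1, t_{32} = 2, t_{33} = 1, t_{34} = 0, t_{35} = 4, t_{36} = 7, t_{37} = 12, t_{38} = 10, t_{39} = 7, t_{40} = 10, t_{41} = 0, t_{42} = 1, t_{43} = 5, t_{44} = 3.
Since (t_{43}, t_{44}) = (t_1, t_2) = (5, 3) (two consecutive terms determine the rest), the sequence is periodic with period 42.
(868 - 1) mod 42 = 27, so t_{868} = t_{28} = 3.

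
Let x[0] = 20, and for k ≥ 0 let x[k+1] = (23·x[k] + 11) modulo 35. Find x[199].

23

x[0] = 20, x[1] = 16, x[2] = 29, x[3] = 13, x[4] = 30, x[5] = 1, x[6] = 34, x[7] = 23, x[8] = 15, x[9] = 6, x[10] = 9, x[11] = 8, x[12] = 20.
The sequence repeats with period 12.
So x[199] = x[0 + ((199-0) mod 12)] = x[7] = 23.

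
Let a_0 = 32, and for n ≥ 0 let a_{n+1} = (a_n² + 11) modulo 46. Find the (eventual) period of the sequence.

a_0 = 32,  a_1 = 23,  a_2 = 34,  a_3 = 17,  a_4 = 24,  a_5 = 35,  a_6 = 40,  a_7 = 1,  a_8 = 12,  a_9 = 17.
Since a_9 = a_3 = 17, the sequence is eventually periodic: after a pre-period of length 3 it cycles with period 6.

6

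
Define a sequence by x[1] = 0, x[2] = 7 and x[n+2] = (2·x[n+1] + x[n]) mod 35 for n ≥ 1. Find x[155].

Computing terms: x[1] = 0; x[2] = 7; x[3] = 14; x[4] = 0; x[5] = 14; x[6] = 28; x[7] = 0; x[8] = 28; x[9] = 21; x[10] = 0; x[11] = 21; x[12] = 7; x[13] = 0; x[14] = 7.
Since (x[13], x[14]) = (x[1], x[2]) = (0, 7) (two consecutive terms determine the rest), the sequence is periodic with period 12.
So x[155] = x[1 + ((155-1) mod 12)] = x[11] = 21.

21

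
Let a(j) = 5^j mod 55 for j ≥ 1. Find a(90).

Computing terms: a(1) = 5,  a(2) = 25,  a(3) = 15,  a(4) = 20,  a(5) = 45,  a(6) = 5.
Since a(6) = a(1) = 5, the sequence is periodic with period 5.
(90 - 1) mod 5 = 4, so a(90) = a(5) = 45.

45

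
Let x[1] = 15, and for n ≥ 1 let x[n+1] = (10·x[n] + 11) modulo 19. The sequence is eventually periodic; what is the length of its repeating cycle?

Listing terms: x[1] = 15; x[2] = 9; x[3] = 6; x[4] = 14; x[5] = 18; x[6] = 1; x[7] = 2; x[8] = 12; x[9] = 17; x[10] = 10; x[11] = 16; x[12] = 0; x[13] = 11; x[14] = 7; x[15] = 5; x[16] = 4; x[17] = 13; x[18] = 8; x[19] = 15.
The sequence repeats with period 18.

18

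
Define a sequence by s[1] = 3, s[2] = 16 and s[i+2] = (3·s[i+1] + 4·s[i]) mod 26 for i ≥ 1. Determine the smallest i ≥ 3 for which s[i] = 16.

7

We have s[1] = 3; s[2] = 16; s[3] = 8; s[4] = 10; s[5] = 10; s[6] = 18; s[7] = 16; s[8] = 16; s[9] = 8.
Since (s[8], s[9]) = (s[2], s[3]) = (16, 8) (two consecutive terms determine the rest), the sequence is eventually periodic: after a pre-period of length 1 it cycles with period 6.
The value 16 first appears (with i ≥ 3) at s[7].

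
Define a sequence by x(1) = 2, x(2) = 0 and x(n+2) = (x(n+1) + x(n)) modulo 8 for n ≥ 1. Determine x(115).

2

Computing terms: x(1) = 2; x(2) = 0; x(3) = 2; x(4) = 2; x(5) = 4; x(6) = 6; x(7) = 2; x(8) = 0.
Since (x(7), x(8)) = (x(1), x(2)) = (2, 0) (two consecutive terms determine the rest), the sequence is periodic with period 6.
So x(115) = x(1 + ((115-1) mod 6)) = x(1) = 2.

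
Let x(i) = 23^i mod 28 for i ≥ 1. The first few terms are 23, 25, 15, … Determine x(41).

11

Computing terms: x(1) = 23, x(2) = 25, x(3) = 15, x(4) = 9, x(5) = 11, x(6) = 1, x(7) = 23.
The sequence repeats with period 6.
(41 - 1) mod 6 = 4, so x(41) = x(5) = 11.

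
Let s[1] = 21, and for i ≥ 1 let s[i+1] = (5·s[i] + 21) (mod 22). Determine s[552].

16

Computing terms: s[1] = 21,  s[2] = 16,  s[3] = 13,  s[4] = 20,  s[5] = 11,  s[6] = 10,  s[7] = 5,  s[8] = 2,  s[9] = 9,  s[10] = 0,  s[11] = 21.
Since s[11] = s[1] = 21, the sequence is periodic with period 10.
So s[552] = s[1 + ((552-1) mod 10)] = s[2] = 16.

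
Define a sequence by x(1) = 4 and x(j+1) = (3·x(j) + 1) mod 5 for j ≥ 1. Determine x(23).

Listing terms: x(1) = 4, x(2) = 3, x(3) = 0, x(4) = 1, x(5) = 4.
Since x(5) = x(1) = 4, the sequence is periodic with period 4.
So x(23) = x(1 + ((23-1) mod 4)) = x(3) = 0.

0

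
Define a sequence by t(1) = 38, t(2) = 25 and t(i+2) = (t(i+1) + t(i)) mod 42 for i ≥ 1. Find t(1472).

29

Listing terms: t(1) = 38,  t(2) = 25,  t(3) = 21,  t(4) = 4,  t(5) = 25,  t(6) = 29,  t(7) = 12,  t(8) = 41,  t(9) = 11,  t(10) = 10,  t(11) = 21,  t(12) = 31,  t(13) = 10,  t(14) = 41,  t(15) = 9,  t(16) = 8,  t(17) = 17,  t(18) = 25,  t(19) = 0,  t(20) = 25,  t(21) = 25,  t(22) = 8,  t(23) = 33,  t(24) = 41,  t(25) = 32,  t(26) = 31,  t(27) = 21,  t(28) = 10,  t(29) = 31,  t(30) = 41,  t(31) = 30,  t(32) = 29,  t(33) = 17,  t(34) = 4,  t(35) = 21,  t(36) = 25,  t(37) = 4,  t(38) = 29,  t(39) = 33,  t(40) = 20,  t(41) = 11,  t(42) = 31,  t(43) = 0,  t(44) = 31,  t(45) = 31,  t(46) = 20,  t(47) = 9,  t(48) = 29,  t(49) = 38,  t(50) = 25.
The sequence repeats with period 48.
(1472 - 1) mod 48 = 31, so t(1472) = t(32) = 29.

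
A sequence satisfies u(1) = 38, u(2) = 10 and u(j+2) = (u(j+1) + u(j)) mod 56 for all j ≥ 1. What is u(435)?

48

Computing terms: u(1) = 38,  u(2) = 10,  u(3) = 48,  u(4) = 2,  u(5) = 50,  u(6) = 52,  u(7) = 46,  u(8) = 42,  u(9) = 32,  u(10) = 18,  u(11) = 50,  u(12) = 12,  u(13) = 6,  u(14) = 18,  u(15) = 24,  u(16) = 42,  u(17) = 10,  u(18) = 52,  u(19) = 6,  u(20) = 2,  u(21) = 8,  u(22) = 10,  u(23) = 18,  u(24) = 28,  u(25) = 46,  u(26) = 18,  u(27) = 8,  u(28) = 26,  u(29) = 34,  u(30) = 4,  u(31) = 38,  u(32) = 42,  u(33) = 24,  u(34) = 10,  u(35) = 34,  u(36) = 44,  u(37) = 22,  u(38) = 10,  u(39) = 32,  u(40) = 42,  u(41) = 18,  u(42) = 4,  u(43) = 22,  u(44) = 26,  u(45) = 48,  u(46) = 18,  u(47) = 10,  u(48) = 28,  u(49) = 38,  u(50) = 10.
The sequence repeats with period 48.
So u(435) = u(1 + ((435-1) mod 48)) = u(3) = 48.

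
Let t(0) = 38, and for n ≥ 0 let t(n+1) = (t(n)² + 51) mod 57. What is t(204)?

We have t(0) = 38; t(1) = 13; t(2) = 49; t(3) = 1; t(4) = 52; t(5) = 19; t(6) = 13.
Since t(6) = t(1) = 13, the sequence is eventually periodic: after a pre-period of length 1 it cycles with period 5.
For n ≥ 1, t(n) depends only on (n - 1) mod 5. (204 - 1) mod 5 = 3, so t(204) = t(4) = 52.

52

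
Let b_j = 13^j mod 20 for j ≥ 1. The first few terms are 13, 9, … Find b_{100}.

We have b_1 = 13; b_2 = 9; b_3 = 17; b_4 = 1; b_5 = 13.
Since b_5 = b_1 = 13, the sequence is periodic with period 4.
So b_{100} = b_{1 + ((100-1) mod 4)} = b_4 = 1.

1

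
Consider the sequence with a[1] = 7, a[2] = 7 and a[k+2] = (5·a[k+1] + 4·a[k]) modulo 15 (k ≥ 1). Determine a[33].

7

We have a[1] = 7,  a[2] = 7,  a[3] = 3,  a[4] = 13,  a[5] = 2,  a[6] = 2,  a[7] = 3,  a[8] = 8,  a[9] = 7,  a[10] = 7.
The sequence repeats with period 8.
So a[33] = a[1 + ((33-1) mod 8)] = a[1] = 7.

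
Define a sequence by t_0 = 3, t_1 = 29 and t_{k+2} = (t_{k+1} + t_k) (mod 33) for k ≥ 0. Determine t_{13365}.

22

Listing terms: t_0 = 3,  t_1 = 29,  t_2 = 32,  t_3 = 28,  t_4 = 27,  t_5 = 22,  t_6 = 16,  t_7 = 5,  t_8 = 21,  t_9 = 26,  t_{10} = 14,  t_{11} = 7,  t_{12} = 21,  t_{13} = 28,  t_{14} = 16,  t_{15} = 11,  t_{16} = 27,  t_{17} = 5,  t_{18} = 32,  t_{19} = 4,  t_{20} = 3,  t_{21} = 7,  t_{22} = 10,  t_{23} = 17,  t_{24} = 27,  t_{25} = 11,  t_{26} = 5,  t_{27} = 16,  t_{28} = 21,  t_{29} = 4,  t_{30} = 25,  t_{31} = 29,  t_{32} = 21,  t_{33} = 17,  t_{34} = 5,  t_{35} = 22,  t_{36} = 27,  t_{37} = 16,  t_{38} = 10,  t_{39} = 26,  t_{40} = 3,  t_{41} = 29.
Since (t_{40}, t_{41}) = (t_0, t_1) = (3, 29) (two consecutive terms determine the rest), the sequence is periodic with period 40.
(13365 - 0) mod 40 = 5, so t_{13365} = t_5 = 22.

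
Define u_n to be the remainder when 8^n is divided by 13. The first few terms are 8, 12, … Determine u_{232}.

1

Listing terms: u_1 = 8; u_2 = 12; u_3 = 5; u_4 = 1; u_5 = 8.
The sequence repeats with period 4.
So u_{232} = u_{1 + ((232-1) mod 4)} = u_4 = 1.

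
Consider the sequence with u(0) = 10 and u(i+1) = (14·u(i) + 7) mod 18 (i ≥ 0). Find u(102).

We have u(0) = 10,  u(1) = 3,  u(2) = 13,  u(3) = 9,  u(4) = 7,  u(5) = 15,  u(6) = 1,  u(7) = 3.
Since u(7) = u(1) = 3, the sequence is eventually periodic: after a pre-period of length 1 it cycles with period 6.
For i ≥ 1, u(i) depends only on (i - 1) mod 6. (102 - 1) mod 6 = 5, so u(102) = u(6) = 1.

1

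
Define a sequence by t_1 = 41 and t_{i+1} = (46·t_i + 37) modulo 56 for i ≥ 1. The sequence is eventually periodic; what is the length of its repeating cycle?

Computing terms: t_1 = 41; t_2 = 19; t_3 = 15; t_4 = 55; t_5 = 47; t_6 = 15.
Since t_6 = t_3 = 15, the sequence is eventually periodic: after a pre-period of length 2 it cycles with period 3.

3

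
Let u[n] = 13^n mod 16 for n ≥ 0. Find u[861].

13

Listing terms: u[0] = 1; u[1] = 13; u[2] = 9; u[3] = 5; u[4] = 1.
The sequence repeats with period 4.
So u[861] = u[0 + ((861-0) mod 4)] = u[1] = 13.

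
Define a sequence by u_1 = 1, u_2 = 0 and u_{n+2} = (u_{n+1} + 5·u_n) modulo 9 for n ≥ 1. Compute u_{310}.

u_1 = 1,  u_2 = 0,  u_3 = 5,  u_4 = 5,  u_5 = 3,  u_6 = 1,  u_7 = 7,  u_8 = 3,  u_9 = 2,  u_{10} = 8,  u_{11} = 0,  u_{12} = 4,  u_{13} = 4,  u_{14} = 6,  u_{15} = 8,  u_{16} = 2,  u_{17} = 6,  u_{18} = 7,  u_{19} = 1,  u_{20} = 0.
Since (u_{19}, u_{20}) = (u_1, u_2) = (1, 0) (two consecutive terms determine the rest), the sequence is periodic with period 18.
So u_{310} = u_{1 + ((310-1) mod 18)} = u_4 = 5.

5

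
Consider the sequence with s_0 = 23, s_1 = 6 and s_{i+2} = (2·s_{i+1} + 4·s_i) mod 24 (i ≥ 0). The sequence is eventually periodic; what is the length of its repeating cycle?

Computing terms: s_0 = 23; s_1 = 6; s_2 = 8; s_3 = 16; s_4 = 16; s_5 = 0; s_6 = 16; s_7 = 8; s_8 = 8; s_9 = 0; s_{10} = 8; s_{11} = 16.
Since (s_{10}, s_{11}) = (s_2, s_3) = (8, 16) (two consecutive terms determine the rest), the sequence is eventually periodic: after a pre-period of length 2 it cycles with period 8.

8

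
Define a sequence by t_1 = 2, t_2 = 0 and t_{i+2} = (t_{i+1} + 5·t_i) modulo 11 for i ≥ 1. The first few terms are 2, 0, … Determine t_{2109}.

t_1 = 2; t_2 = 0; t_3 = 10; t_4 = 10; t_5 = 5; t_6 = 0; t_7 = 3; t_8 = 3; t_9 = 7; t_{10} = 0; t_{11} = 2; t_{12} = 2; t_{13} = 1; t_{14} = 0; t_{15} = 5; t_{16} = 5; t_{17} = 8; t_{18} = 0; t_{19} = 7; t_{20} = 7; t_{21} = 9; t_{22} = 0; t_{23} = 1; t_{24} = 1; t_{25} = 6; t_{26} = 0; t_{27} = 8; t_{28} = 8; t_{29} = 4; t_{30} = 0; t_{31} = 9; t_{32} = 9; t_{33} = 10; t_{34} = 0; t_{35} = 6; t_{36} = 6; t_{37} = 3; t_{38} = 0; t_{39} = 4; t_{40} = 4; t_{41} = 2; t_{42} = 0.
Since (t_{41}, t_{42}) = (t_1, t_2) = (2, 0) (two consecutive terms determine the rest), the sequence is periodic with period 40.
So t_{2109} = t_{1 + ((2109-1) mod 40)} = t_{29} = 4.

4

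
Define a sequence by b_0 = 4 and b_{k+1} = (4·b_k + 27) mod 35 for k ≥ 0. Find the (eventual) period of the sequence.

6

Listing terms: b_0 = 4, b_1 = 8, b_2 = 24, b_3 = 18, b_4 = 29, b_5 = 3, b_6 = 4.
Since b_6 = b_0 = 4, the sequence is periodic with period 6.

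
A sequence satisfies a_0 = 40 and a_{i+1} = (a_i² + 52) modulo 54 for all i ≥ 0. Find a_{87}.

14

Computing terms: a_0 = 40,  a_1 = 32,  a_2 = 50,  a_3 = 14,  a_4 = 32.
Since a_4 = a_1 = 32, the sequence is eventually periodic: after a pre-period of length 1 it cycles with period 3.
For i ≥ 1, a_i depends only on (i - 1) mod 3. (87 - 1) mod 3 = 2, so a_{87} = a_3 = 14.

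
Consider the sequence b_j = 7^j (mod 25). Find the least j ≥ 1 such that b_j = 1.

4

We have b_0 = 1; b_1 = 7; b_2 = 24; b_3 = 18; b_4 = 1.
The sequence repeats with period 4.
The value 1 next appears (with j ≥ 1) at b_4.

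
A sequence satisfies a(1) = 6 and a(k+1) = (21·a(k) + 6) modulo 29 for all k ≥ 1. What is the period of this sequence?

a(1) = 6,  a(2) = 16,  a(3) = 23,  a(4) = 25,  a(5) = 9,  a(6) = 21,  a(7) = 12,  a(8) = 26,  a(9) = 1,  a(10) = 27,  a(11) = 22,  a(12) = 4,  a(13) = 3,  a(14) = 11,  a(15) = 5,  a(16) = 24,  a(17) = 17,  a(18) = 15,  a(19) = 2,  a(20) = 19,  a(21) = 28,  a(22) = 14,  a(23) = 10,  a(24) = 13,  a(25) = 18,  a(26) = 7,  a(27) = 8,  a(28) = 0,  a(29) = 6.
The sequence repeats with period 28.

28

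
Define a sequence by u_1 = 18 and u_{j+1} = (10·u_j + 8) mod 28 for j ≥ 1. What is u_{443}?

0

u_1 = 18, u_2 = 20, u_3 = 12, u_4 = 16, u_5 = 0, u_6 = 8, u_7 = 4, u_8 = 20.
Since u_8 = u_2 = 20, the sequence is eventually periodic: after a pre-period of length 1 it cycles with period 6.
For j ≥ 2, u_j depends only on (j - 2) mod 6. (443 - 2) mod 6 = 3, so u_{443} = u_5 = 0.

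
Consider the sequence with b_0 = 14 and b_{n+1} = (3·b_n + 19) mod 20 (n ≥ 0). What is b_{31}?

5

We have b_0 = 14,  b_1 = 1,  b_2 = 2,  b_3 = 5,  b_4 = 14.
The sequence repeats with period 4.
(31 - 0) mod 4 = 3, so b_{31} = b_3 = 5.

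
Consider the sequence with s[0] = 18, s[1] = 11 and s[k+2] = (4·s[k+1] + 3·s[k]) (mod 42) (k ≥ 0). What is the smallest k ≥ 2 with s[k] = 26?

24

Listing terms: s[0] = 18, s[1] = 11, s[2] = 14, s[3] = 5, s[4] = 20, s[5] = 11, s[6] = 20, s[7] = 29, s[8] = 8, s[9] = 35, s[10] = 38, s[11] = 5, s[12] = 8, s[13] = 5, s[14] = 2, s[15] = 23, s[16] = 14, s[17] = 41, s[18] = 38, s[19] = 23, s[20] = 38, s[21] = 11, s[22] = 32, s[23] = 35, s[24] = 26, s[25] = 41, s[26] = 32, s[27] = 41, s[28] = 8, s[29] = 29, s[30] = 14, s[31] = 17, s[32] = 26, s[33] = 29, s[34] = 26, s[35] = 23, s[36] = 2, s[37] = 35, s[38] = 20, s[39] = 17, s[40] = 2, s[41] = 17, s[42] = 32, s[43] = 11, s[44] = 14.
Since (s[43], s[44]) = (s[1], s[2]) = (11, 14) (two consecutive terms determine the rest), the sequence is eventually periodic: after a pre-period of length 1 it cycles with period 42.
The value 26 first appears (with k ≥ 2) at s[24].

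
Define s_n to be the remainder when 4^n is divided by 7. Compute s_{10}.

s_0 = 1; s_1 = 4; s_2 = 2; s_3 = 1.
The sequence repeats with period 3.
(10 - 0) mod 3 = 1, so s_{10} = s_1 = 4.

4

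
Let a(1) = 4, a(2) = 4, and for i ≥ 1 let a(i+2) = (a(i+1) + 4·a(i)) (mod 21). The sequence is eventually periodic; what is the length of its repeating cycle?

48

We have a(1) = 4,  a(2) = 4,  a(3) = 20,  a(4) = 15,  a(5) = 11,  a(6) = 8,  a(7) = 10,  a(8) = 0,  a(9) = 19,  a(10) = 19,  a(11) = 11,  a(12) = 3,  a(13) = 5,  a(14) = 17,  a(15) = 16,  a(16) = 0,  a(17) = 1,  a(18) = 1,  a(19) = 5,  a(20) = 9,  a(21) = 8,  a(22) = 2,  a(23) = 13,  a(24) = 0,  a(25) = 10,  a(26) = 10,  a(27) = 8,  a(28) = 6,  a(29) = 17,  a(30) = 20,  a(31) = 4,  a(32) = 0,  a(33) = 16,  a(34) = 16,  a(35) = 17,  a(36) = 18,  a(37) = 2,  a(38) = 11,  a(39) = 19,  a(40) = 0,  a(41) = 13,  a(42) = 13,  a(43) = 2,  a(44) = 12,  a(45) = 20,  a(46) = 5,  a(47) = 1,  a(48) = 0,  a(49) = 4,  a(50) = 4.
The sequence repeats with period 48.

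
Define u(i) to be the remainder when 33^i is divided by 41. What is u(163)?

Computing terms: u(0) = 1, u(1) = 33, u(2) = 23, u(3) = 21, u(4) = 37, u(5) = 32, u(6) = 31, u(7) = 39, u(8) = 16, u(9) = 36, u(10) = 40, u(11) = 8, u(12) = 18, u(13) = 20, u(14) = 4, u(15) = 9, u(16) = 10, u(17) = 2, u(18) = 25, u(19) = 5, u(20) = 1.
Since u(20) = u(0) = 1, the sequence is periodic with period 20.
(163 - 0) mod 20 = 3, so u(163) = u(3) = 21.

21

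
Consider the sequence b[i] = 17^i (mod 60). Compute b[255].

53

b[1] = 17; b[2] = 49; b[3] = 53; b[4] = 1; b[5] = 17.
Since b[5] = b[1] = 17, the sequence is periodic with period 4.
(255 - 1) mod 4 = 2, so b[255] = b[3] = 53.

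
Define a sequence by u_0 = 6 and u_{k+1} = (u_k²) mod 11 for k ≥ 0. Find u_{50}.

9

u_0 = 6,  u_1 = 3,  u_2 = 9,  u_3 = 4,  u_4 = 5,  u_5 = 3.
Since u_5 = u_1 = 3, the sequence is eventually periodic: after a pre-period of length 1 it cycles with period 4.
For k ≥ 1, u_k depends only on (k - 1) mod 4. (50 - 1) mod 4 = 1, so u_{50} = u_2 = 9.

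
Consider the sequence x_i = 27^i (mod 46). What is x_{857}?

We have x_0 = 1; x_1 = 27; x_2 = 39; x_3 = 41; x_4 = 3; x_5 = 35; x_6 = 25; x_7 = 31; x_8 = 9; x_9 = 13; x_{10} = 29; x_{11} = 1.
Since x_{11} = x_0 = 1, the sequence is periodic with period 11.
(857 - 0) mod 11 = 10, so x_{857} = x_{10} = 29.

29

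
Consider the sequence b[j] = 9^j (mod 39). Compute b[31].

We have b[1] = 9,  b[2] = 3,  b[3] = 27,  b[4] = 9.
Since b[4] = b[1] = 9, the sequence is periodic with period 3.
(31 - 1) mod 3 = 0, so b[31] = b[1] = 9.

9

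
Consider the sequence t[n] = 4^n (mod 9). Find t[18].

Computing terms: t[0] = 1; t[1] = 4; t[2] = 7; t[3] = 1.
The sequence repeats with period 3.
So t[18] = t[0 + ((18-0) mod 3)] = t[0] = 1.

1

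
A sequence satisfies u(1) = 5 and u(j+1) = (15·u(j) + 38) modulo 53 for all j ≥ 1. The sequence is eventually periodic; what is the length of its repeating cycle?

13

Listing terms: u(1) = 5,  u(2) = 7,  u(3) = 37,  u(4) = 10,  u(5) = 29,  u(6) = 49,  u(7) = 31,  u(8) = 26,  u(9) = 4,  u(10) = 45,  u(11) = 24,  u(12) = 27,  u(13) = 19,  u(14) = 5.
Since u(14) = u(1) = 5, the sequence is periodic with period 13.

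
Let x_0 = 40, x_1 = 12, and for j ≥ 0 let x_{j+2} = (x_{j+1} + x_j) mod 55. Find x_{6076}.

54

Computing terms: x_0 = 40,  x_1 = 12,  x_2 = 52,  x_3 = 9,  x_4 = 6,  x_5 = 15,  x_6 = 21,  x_7 = 36,  x_8 = 2,  x_9 = 38,  x_{10} = 40,  x_{11} = 23,  x_{12} = 8,  x_{13} = 31,  x_{14} = 39,  x_{15} = 15,  x_{16} = 54,  x_{17} = 14,  x_{18} = 13,  x_{19} = 27,  x_{20} = 40,  x_{21} = 12.
The sequence repeats with period 20.
(6076 - 0) mod 20 = 16, so x_{6076} = x_{16} = 54.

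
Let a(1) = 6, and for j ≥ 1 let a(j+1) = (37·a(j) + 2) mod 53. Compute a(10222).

21

Listing terms: a(1) = 6,  a(2) = 12,  a(3) = 22,  a(4) = 21,  a(5) = 37,  a(6) = 46,  a(7) = 8,  a(8) = 33,  a(9) = 4,  a(10) = 44,  a(11) = 40,  a(12) = 51,  a(13) = 34,  a(14) = 41,  a(15) = 35,  a(16) = 25,  a(17) = 26,  a(18) = 10,  a(19) = 1,  a(20) = 39,  a(21) = 14,  a(22) = 43,  a(23) = 3,  a(24) = 7,  a(25) = 49,  a(26) = 13,  a(27) = 6.
The sequence repeats with period 26.
So a(10222) = a(1 + ((10222-1) mod 26)) = a(4) = 21.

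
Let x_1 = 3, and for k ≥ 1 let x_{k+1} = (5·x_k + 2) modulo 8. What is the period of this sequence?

We have x_1 = 3, x_2 = 1, x_3 = 7, x_4 = 5, x_5 = 3.
The sequence repeats with period 4.

4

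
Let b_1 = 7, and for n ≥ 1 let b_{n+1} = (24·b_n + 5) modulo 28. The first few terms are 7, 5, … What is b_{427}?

21

Listing terms: b_1 = 7, b_2 = 5, b_3 = 13, b_4 = 9, b_5 = 25, b_6 = 17, b_7 = 21, b_8 = 5.
Since b_8 = b_2 = 5, the sequence is eventually periodic: after a pre-period of length 1 it cycles with period 6.
For n ≥ 2, b_n depends only on (n - 2) mod 6. (427 - 2) mod 6 = 5, so b_{427} = b_7 = 21.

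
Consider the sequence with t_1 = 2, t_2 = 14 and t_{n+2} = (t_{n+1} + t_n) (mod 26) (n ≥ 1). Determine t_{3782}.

t_1 = 2, t_2 = 14, t_3 = 16, t_4 = 4, t_5 = 20, t_6 = 24, t_7 = 18, t_8 = 16, t_9 = 8, t_{10} = 24, t_{11} = 6, t_{12} = 4, t_{13} = 10, t_{14} = 14, t_{15} = 24, t_{16} = 12, t_{17} = 10, t_{18} = 22, t_{19} = 6, t_{20} = 2, t_{21} = 8, t_{22} = 10, t_{23} = 18, t_{24} = 2, t_{25} = 20, t_{26} = 22, t_{27} = 16, t_{28} = 12, t_{29} = 2, t_{30} = 14.
Since (t_{29}, t_{30}) = (t_1, t_2) = (2, 14) (two consecutive terms determine the rest), the sequence is periodic with period 28.
So t_{3782} = t_{1 + ((3782-1) mod 28)} = t_2 = 14.

14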